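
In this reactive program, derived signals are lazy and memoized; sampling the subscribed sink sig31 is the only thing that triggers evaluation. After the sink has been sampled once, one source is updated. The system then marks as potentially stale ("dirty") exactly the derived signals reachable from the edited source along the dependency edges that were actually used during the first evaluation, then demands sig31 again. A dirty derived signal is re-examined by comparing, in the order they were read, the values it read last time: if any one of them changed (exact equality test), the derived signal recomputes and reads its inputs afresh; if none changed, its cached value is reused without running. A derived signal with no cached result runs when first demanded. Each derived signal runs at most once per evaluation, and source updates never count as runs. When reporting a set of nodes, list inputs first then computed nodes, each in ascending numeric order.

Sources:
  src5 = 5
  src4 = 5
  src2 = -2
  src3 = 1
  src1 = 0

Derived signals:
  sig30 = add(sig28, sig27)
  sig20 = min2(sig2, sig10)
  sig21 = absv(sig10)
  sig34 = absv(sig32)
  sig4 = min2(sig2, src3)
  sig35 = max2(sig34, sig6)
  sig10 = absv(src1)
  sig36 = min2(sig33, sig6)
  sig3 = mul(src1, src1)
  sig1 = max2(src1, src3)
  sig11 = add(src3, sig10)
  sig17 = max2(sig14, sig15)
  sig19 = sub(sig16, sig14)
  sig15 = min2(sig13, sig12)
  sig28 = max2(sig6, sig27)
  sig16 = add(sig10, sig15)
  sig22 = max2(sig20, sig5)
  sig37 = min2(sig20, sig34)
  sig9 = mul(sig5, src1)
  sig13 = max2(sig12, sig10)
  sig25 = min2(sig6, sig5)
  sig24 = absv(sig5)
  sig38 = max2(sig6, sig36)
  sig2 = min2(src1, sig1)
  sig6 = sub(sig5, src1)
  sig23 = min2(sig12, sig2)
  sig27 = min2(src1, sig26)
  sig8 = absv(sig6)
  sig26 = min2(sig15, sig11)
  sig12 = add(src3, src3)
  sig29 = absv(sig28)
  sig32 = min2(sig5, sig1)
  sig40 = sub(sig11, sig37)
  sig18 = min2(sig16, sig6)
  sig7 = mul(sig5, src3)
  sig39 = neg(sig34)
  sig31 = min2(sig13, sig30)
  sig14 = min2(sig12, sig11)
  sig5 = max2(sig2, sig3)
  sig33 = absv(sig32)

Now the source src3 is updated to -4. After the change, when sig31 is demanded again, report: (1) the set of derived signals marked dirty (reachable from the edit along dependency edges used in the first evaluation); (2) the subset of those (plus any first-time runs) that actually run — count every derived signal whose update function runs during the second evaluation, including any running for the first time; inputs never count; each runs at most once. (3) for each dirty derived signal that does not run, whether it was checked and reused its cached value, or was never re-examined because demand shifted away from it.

The edit dirties: sig1, sig2, sig5, sig6, sig11, sig12, sig13, sig15, sig26, sig27, sig28, sig30, sig31.
11 derived signals run: sig1, sig2, sig11, sig12, sig13, sig15, sig26, sig27, sig28, sig30, sig31.
Cache hits after checking: sig5, sig6.
Note where the cutoff bites: sig5 is checked, finds nothing changed, and keeps its cache.

First demand of the output computes:
  sig1 = max2(0, 1) = 1
  sig2 = min2(0, 1) = 0
  sig3 = mul(0, 0) = 0
  sig5 = max2(0, 0) = 0
  sig6 = sub(0, 0) = 0
  sig10 = absv(0) = 0
  sig11 = add(1, 0) = 1
  sig12 = add(1, 1) = 2
  sig13 = max2(2, 0) = 2
  sig15 = min2(2, 2) = 2
  sig26 = min2(2, 1) = 1
  sig27 = min2(0, 1) = 0
  sig28 = max2(0, 0) = 0
  sig30 = add(0, 0) = 0
  sig31 = min2(2, 0) = 0

After the edit, cleaning proceeds:
  sig1: a read changed (src3 1->-4) — executes, giving 0.
  sig2: a read changed (sig1 1->0) — executes, giving 0 — identical to its old value.
  sig5: dirty, but its reads are unchanged (sig2 unchanged, sig3 unchanged); cached 0 stands.
  sig6: dirty, but its reads are unchanged (sig5 unchanged, src1 unchanged); cached 0 stands.
  sig11: a read changed (src3 1->-4) — executes, giving -4.
  sig12: a read changed (src3 1->-4; src3 1->-4) — executes, giving -8.
  sig13: a read changed (sig12 2->-8) — executes, giving 0.
  sig15: a read changed (sig13 2->0; sig12 2->-8) — executes, giving -8.
  sig26: a read changed (sig15 2->-8; sig11 1->-4) — executes, giving -8.
  sig27: a read changed (sig26 1->-8) — executes, giving -8.
  sig28: a read changed (sig27 0->-8) — executes, giving 0 — identical to its old value.
  sig30: a read changed (sig27 0->-8) — executes, giving -8.
  sig31: a read changed (sig13 2->0; sig30 0->-8) — executes, giving -8.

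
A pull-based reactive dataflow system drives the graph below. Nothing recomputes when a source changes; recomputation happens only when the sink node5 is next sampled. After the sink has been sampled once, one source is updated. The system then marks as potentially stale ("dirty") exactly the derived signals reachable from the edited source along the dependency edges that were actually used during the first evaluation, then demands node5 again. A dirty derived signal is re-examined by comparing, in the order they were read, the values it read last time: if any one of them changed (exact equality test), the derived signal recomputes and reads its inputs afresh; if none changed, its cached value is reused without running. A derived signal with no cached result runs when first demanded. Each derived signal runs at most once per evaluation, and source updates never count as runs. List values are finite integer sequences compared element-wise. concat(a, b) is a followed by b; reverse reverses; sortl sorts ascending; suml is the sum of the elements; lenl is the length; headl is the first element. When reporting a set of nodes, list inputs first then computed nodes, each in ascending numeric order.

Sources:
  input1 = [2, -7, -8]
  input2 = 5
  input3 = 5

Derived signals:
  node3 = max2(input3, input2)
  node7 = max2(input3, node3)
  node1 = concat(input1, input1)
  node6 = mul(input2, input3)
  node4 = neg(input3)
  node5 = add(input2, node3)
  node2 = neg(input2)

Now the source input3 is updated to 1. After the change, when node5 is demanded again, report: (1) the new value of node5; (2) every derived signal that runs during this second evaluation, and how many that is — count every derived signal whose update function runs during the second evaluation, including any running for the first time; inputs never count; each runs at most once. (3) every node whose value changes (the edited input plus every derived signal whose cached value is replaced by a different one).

First evaluation (everything demanded from the output):
  node3 = max2(5, 5) = 5
  node5 = add(5, 5) = 10

Propagation after the edit:
  node3: runs — input3 5->1; result 5 (same value as before).
  node5: checked — values it read are unchanged (input2 unchanged, node3 unchanged); reused cached 10 without running.

Key observation: the change is absorbed at node3 — it re-runs but produces the same value, and the output's value is unchanged.

New value of node5: 10.
Derived signals that run: node3 — 1 in total.
Values that change: input3.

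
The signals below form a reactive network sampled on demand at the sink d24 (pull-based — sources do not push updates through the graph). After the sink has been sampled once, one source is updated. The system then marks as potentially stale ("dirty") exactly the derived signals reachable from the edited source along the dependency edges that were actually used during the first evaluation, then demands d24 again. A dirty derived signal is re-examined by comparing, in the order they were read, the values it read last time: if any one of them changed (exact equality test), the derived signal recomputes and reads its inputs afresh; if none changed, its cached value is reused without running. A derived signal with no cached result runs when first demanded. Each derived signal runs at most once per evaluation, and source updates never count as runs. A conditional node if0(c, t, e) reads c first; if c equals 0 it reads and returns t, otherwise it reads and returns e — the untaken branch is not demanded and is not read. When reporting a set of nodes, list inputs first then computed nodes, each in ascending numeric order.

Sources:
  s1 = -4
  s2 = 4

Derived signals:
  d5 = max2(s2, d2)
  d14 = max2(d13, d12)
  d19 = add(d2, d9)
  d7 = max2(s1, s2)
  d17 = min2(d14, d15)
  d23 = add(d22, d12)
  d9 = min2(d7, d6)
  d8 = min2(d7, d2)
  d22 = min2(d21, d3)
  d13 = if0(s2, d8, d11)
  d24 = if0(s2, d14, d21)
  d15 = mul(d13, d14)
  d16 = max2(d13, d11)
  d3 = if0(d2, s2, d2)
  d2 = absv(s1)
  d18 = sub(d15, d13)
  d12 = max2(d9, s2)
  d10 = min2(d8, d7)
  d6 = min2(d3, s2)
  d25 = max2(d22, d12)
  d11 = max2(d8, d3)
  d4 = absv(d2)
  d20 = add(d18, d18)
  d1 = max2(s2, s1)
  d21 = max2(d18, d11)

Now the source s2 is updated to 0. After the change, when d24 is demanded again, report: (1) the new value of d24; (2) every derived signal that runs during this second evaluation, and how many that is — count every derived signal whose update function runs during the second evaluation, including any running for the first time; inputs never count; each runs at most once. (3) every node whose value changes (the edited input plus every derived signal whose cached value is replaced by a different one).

d24 now evaluates to 0.
Run set: d6, d7, d8, d9, d12, d13, d14, d24 (8 run).
Changed values: s2, d6, d7, d8, d9, d12, d13, d14, d24.
The important point: the flipped condition redirects demand; d11, d15, d18, d21 are left stale, never re-checked.

Initial pass — values computed on the first demand:
  d2 = absv(-4) = 4
  d3 = if0(d2=4 -> else branch d2) = 4
  d6 = min2(4, 4) = 4
  d7 = max2(-4, 4) = 4
  d8 = min2(4, 4) = 4
  d9 = min2(4, 4) = 4
  d11 = max2(4, 4) = 4
  d12 = max2(4, 4) = 4
  d13 = if0(s2=4 -> else branch d11) = 4
  d14 = max2(4, 4) = 4
  d15 = mul(4, 4) = 16
  d18 = sub(16, 4) = 12
  d21 = max2(12, 4) = 12
  d24 = if0(s2=4 -> else branch d21) = 12

Second demand — change propagation:
  d6: re-runs because s2 4->0; new result 0.
  d7: re-runs because s2 4->0; new result 0.
  d8: re-runs because d7 4->0; new result 0.
  d9: re-runs because d7 4->0; d6 4->0; new result 0.
  d11: dirty yet unreached — the second evaluation never asks for it.
  d12: re-runs because d9 4->0; s2 4->0; new result 0.
  d13: re-runs because s2 4->0; new result 0.
  d14: re-runs because d13 4->0; d12 4->0; new result 0.
  d15: dirty yet unreached — the second evaluation never asks for it.
  d18: dirty yet unreached — the second evaluation never asks for it.
  d21: dirty yet unreached — the second evaluation never asks for it.
  d24: re-runs because s2 4->0; new result 0.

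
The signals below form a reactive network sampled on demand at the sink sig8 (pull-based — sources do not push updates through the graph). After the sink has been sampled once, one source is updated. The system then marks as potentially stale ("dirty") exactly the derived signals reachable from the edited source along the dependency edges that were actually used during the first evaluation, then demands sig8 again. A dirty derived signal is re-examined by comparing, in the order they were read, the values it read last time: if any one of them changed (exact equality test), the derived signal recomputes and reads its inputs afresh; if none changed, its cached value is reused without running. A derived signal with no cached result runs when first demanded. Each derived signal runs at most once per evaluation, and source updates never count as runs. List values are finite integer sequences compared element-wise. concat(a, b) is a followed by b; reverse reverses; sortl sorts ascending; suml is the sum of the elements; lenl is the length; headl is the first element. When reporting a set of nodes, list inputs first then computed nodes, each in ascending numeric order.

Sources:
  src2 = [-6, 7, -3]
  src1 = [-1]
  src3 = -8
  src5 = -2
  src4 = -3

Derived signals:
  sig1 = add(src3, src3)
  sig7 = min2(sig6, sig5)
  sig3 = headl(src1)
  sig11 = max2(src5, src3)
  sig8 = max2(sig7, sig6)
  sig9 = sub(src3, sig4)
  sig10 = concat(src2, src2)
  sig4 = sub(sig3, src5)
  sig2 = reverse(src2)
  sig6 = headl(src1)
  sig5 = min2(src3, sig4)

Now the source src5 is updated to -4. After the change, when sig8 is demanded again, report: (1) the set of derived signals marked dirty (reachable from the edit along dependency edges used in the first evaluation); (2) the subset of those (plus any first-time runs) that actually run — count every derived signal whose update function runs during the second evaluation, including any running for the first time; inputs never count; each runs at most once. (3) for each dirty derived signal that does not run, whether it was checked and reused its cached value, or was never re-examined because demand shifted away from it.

Initial pass — values computed on the first demand:
  sig3 = headl([-1]) = -1
  sig4 = sub(-1, -2) = 1
  sig5 = min2(-8, 1) = -8
  sig6 = headl([-1]) = -1
  sig7 = min2(-1, -8) = -8
  sig8 = max2(-8, -1) = -1

Second demand — change propagation:
  sig4: re-runs because src5 -2->-4; new result 3.
  sig5: re-runs because sig4 1->3; new result -8 (unchanged).
  sig7: re-examined; everything it read last time is the same (sig6 unchanged, sig5 unchanged) — cache -8 kept, no run.
  sig8: re-examined; everything it read last time is the same (sig7 unchanged, sig6 unchanged) — cache -1 kept, no run.

The important point: sig5 recomputes to an identical value, and the output ends up unchanged.

Dirty set: sig4, sig5, sig7, sig8.
Run set: sig4, sig5 (2 run).
Re-examined without running (cache reused): sig7, sig8.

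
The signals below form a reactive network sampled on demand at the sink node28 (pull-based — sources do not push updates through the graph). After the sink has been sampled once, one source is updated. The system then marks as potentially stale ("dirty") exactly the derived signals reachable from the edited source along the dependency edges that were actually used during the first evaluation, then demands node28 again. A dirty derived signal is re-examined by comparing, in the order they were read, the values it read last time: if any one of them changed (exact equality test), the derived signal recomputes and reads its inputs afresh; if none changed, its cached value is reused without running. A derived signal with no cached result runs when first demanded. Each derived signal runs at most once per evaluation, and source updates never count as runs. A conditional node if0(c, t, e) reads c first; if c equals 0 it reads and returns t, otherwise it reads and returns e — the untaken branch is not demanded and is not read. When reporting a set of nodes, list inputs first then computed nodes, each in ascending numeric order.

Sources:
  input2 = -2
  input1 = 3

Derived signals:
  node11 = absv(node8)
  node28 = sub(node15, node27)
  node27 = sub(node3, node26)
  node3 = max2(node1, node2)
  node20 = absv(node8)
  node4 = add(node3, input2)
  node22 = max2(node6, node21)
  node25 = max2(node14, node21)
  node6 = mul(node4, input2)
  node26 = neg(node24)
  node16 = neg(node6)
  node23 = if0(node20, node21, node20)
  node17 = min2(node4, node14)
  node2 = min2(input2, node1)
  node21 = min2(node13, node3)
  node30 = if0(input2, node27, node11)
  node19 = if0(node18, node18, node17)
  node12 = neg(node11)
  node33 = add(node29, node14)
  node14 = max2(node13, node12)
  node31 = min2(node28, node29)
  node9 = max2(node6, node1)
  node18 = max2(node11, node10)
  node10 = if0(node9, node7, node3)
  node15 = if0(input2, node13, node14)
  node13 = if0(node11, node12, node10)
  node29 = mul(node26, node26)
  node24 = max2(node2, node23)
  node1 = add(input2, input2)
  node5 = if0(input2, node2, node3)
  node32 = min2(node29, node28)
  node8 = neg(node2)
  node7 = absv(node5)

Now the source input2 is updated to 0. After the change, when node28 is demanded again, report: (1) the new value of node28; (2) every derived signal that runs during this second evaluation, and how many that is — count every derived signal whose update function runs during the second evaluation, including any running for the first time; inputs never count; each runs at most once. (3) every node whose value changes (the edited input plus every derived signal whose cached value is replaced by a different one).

Initial pass — values computed on the first demand:
  node1 = add(-2, -2) = -4
  node2 = min2(-2, -4) = -4
  node3 = max2(-4, -4) = -4
  node4 = add(-4, -2) = -6
  node6 = mul(-6, -2) = 12
  node8 = neg(-4) = 4
  node9 = max2(12, -4) = 12
  node10 = if0(node9=12 -> else branch node3) = -4
  node11 = absv(4) = 4
  node12 = neg(4) = -4
  node13 = if0(node11=4 -> else branch node10) = -4
  node14 = max2(-4, -4) = -4
  node15 = if0(input2=-2 -> else branch node14) = -4
  node20 = absv(4) = 4
  node23 = if0(node20=4 -> else branch node20) = 4
  node24 = max2(-4, 4) = 4
  node26 = neg(4) = -4
  node27 = sub(-4, -4) = 0
  node28 = sub(-4, 0) = -4

Second demand — change propagation:
  node1: re-runs because input2 -2->0; input2 -2->0; new result 0.
  node2: re-runs because input2 -2->0; node1 -4->0; new result 0.
  node3: re-runs because node1 -4->0; node2 -4->0; new result 0.
  node4: dirty yet unreached — the second evaluation never asks for it.
  node6: dirty yet unreached — the second evaluation never asks for it.
  node8: re-runs because node2 -4->0; new result 0.
  node9: dirty yet unreached — the second evaluation never asks for it.
  node10: dirty yet unreached — the second evaluation never asks for it.
  node11: re-runs because node8 4->0; new result 0.
  node12: re-runs because node11 4->0; new result 0.
  node13: re-runs because node11 4->0; new result 0.
  node14: dirty yet unreached — the second evaluation never asks for it.
  node15: re-runs because input2 -2->0; new result 0.
  node20: re-runs because node8 4->0; new result 0.
  node21: newly demanded (no cache) — executes and yields 0.
  node23: re-runs because node20 4->0; node20 4->0; new result 0.
  node24: re-runs because node2 -4->0; node23 4->0; new result 0.
  node26: re-runs because node24 4->0; new result 0.
  node27: re-runs because node3 -4->0; node26 -4->0; new result 0 (unchanged).
  node28: re-runs because node15 -4->0; new result 0.

The important point: the flipped condition redirects demand; node4, node6, node9, node10, node14 are left stale, never re-checked.

node28 now evaluates to 0.
Run set: node1, node2, node3, node8, node11, node12, node13, node15, node20, node21, node23, node24, node26, node27, node28 (15 run).
Changed values: input2, node1, node2, node3, node8, node11, node12, node13, node15, node20, node23, node24, node26, node28.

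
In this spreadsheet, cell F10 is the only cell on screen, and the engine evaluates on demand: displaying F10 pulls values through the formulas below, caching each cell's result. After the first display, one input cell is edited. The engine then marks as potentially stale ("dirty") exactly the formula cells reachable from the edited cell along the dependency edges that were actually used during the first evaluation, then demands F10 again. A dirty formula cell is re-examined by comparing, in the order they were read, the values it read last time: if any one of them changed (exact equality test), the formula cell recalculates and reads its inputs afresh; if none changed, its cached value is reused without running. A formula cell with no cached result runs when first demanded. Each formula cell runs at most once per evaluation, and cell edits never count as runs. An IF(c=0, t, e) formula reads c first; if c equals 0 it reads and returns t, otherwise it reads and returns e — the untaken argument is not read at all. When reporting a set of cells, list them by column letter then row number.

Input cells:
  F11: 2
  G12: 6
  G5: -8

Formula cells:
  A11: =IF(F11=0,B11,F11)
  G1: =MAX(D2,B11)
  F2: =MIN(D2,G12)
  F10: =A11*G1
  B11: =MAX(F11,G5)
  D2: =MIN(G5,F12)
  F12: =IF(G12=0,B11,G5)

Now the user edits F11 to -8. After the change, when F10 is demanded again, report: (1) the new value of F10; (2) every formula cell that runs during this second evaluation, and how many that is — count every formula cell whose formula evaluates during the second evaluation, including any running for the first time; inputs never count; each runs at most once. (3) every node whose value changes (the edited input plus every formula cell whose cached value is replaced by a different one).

F10 now evaluates to 64.
Run set: A11, B11, F10, G1 (4 run).
Changed values: A11, B11, F10, F11, G1.

Initial pass — values computed on the first demand:
  B11 = MAX(2, -8) = 2
  A11 = IF(F11=0: F11=2 -> else branch F11) = 2
  F12 = IF(G12=0: G12=6 -> else branch G5) = -8
  D2 = MIN(-8, -8) = -8
  G1 = MAX(-8, 2) = 2
  F10 = 2 * 2 = 4

Second demand — change propagation:
  B11: re-runs because F11 2->-8; new result -8.
  A11: re-runs because F11 2->-8; F11 2->-8; new result -8.
  G1: re-runs because B11 2->-8; new result -8.
  F10: re-runs because A11 2->-8; G1 2->-8; new result 64.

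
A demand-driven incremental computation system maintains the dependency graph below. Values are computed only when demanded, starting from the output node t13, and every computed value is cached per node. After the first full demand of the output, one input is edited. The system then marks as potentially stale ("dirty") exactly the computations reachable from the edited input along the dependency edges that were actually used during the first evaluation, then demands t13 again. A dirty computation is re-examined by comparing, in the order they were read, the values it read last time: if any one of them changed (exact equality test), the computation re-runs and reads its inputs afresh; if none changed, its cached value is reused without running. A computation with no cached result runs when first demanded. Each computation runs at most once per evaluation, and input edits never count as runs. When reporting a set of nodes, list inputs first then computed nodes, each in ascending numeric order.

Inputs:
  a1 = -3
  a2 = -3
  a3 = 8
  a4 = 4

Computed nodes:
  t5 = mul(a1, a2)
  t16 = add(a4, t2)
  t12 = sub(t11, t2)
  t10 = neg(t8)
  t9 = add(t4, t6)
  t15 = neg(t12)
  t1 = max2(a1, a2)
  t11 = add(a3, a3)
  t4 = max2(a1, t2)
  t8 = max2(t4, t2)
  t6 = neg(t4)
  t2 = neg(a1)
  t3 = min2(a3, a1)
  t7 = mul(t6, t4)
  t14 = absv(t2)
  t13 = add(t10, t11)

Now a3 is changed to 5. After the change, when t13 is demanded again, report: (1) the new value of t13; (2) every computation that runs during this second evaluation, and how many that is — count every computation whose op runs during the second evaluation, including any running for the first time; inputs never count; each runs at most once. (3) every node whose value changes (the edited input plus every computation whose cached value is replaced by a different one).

New value of t13: 7.
Computations that run: t11, t13 — 2 in total.
Values that change: a3, t11, t13.

First evaluation (everything demanded from the output):
  t2 = neg(-3) = 3
  t4 = max2(-3, 3) = 3
  t8 = max2(3, 3) = 3
  t10 = neg(3) = -3
  t11 = add(8, 8) = 16
  t13 = add(-3, 16) = 13

Propagation after the edit:
  t11: runs — a3 8->5; a3 8->5; result 10.
  t13: runs — t11 16->10; result 7.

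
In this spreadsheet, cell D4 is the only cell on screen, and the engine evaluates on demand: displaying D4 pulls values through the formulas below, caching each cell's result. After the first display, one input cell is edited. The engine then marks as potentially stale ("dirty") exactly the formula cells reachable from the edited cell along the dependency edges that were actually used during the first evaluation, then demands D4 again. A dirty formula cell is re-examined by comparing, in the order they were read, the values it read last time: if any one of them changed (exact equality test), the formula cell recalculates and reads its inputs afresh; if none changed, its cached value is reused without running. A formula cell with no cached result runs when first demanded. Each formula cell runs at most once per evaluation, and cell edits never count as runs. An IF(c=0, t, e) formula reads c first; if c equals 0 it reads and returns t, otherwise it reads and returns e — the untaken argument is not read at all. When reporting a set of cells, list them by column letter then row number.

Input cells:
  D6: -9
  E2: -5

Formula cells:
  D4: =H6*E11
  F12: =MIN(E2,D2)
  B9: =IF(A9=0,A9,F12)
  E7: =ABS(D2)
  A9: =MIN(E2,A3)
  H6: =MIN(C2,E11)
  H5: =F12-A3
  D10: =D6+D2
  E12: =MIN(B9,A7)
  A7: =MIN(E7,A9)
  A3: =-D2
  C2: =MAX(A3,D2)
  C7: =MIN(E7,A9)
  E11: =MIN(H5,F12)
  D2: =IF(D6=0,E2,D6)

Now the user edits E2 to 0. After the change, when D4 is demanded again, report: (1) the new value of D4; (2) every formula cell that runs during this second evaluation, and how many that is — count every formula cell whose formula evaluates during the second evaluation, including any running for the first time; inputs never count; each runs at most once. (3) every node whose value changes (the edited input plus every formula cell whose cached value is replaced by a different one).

Initial pass — values computed on the first demand:
  D2 = IF(D6=0: D6=-9 -> else branch D6) = -9
  A3 = -(-9) = 9
  C2 = MAX(9, -9) = 9
  F12 = MIN(-5, -9) = -9
  H5 = -9 - 9 = -18
  E11 = MIN(-18, -9) = -18
  H6 = MIN(9, -18) = -18
  D4 = -18 * -18 = 324

Second demand — change propagation:
  F12: re-runs because E2 -5->0; new result -9 (unchanged).
  H5: re-examined; everything it read last time is the same (F12 unchanged, A3 unchanged) — cache -18 kept, no run.
  E11: re-examined; everything it read last time is the same (H5 unchanged, F12 unchanged) — cache -18 kept, no run.
  H6: re-examined; everything it read last time is the same (C2 unchanged, E11 unchanged) — cache -18 kept, no run.
  D4: re-examined; everything it read last time is the same (H6 unchanged, E11 unchanged) — cache 324 kept, no run.

The important point: F12 recomputes to an identical value, and the output ends up unchanged.

D4 now evaluates to 324.
Run set: F12 (1 run).
Changed values: E2.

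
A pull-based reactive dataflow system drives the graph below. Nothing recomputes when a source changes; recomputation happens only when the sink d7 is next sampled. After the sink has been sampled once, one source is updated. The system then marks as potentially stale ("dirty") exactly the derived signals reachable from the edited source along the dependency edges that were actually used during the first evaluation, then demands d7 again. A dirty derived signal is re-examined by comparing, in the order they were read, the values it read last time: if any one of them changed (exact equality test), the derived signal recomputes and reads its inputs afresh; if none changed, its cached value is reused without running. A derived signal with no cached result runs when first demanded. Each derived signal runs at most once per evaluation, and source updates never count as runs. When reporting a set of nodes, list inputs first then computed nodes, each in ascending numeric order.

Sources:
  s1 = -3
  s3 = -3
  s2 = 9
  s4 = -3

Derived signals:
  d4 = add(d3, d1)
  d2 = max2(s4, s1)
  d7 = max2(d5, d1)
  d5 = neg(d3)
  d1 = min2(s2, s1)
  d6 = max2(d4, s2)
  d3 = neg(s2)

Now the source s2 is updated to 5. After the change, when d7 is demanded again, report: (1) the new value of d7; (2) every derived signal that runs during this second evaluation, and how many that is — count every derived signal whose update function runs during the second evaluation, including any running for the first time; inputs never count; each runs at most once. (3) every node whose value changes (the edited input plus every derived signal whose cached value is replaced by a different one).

First evaluation (everything demanded from the output):
  d1 = min2(9, -3) = -3
  d3 = neg(9) = -9
  d5 = neg(-9) = 9
  d7 = max2(9, -3) = 9

Propagation after the edit:
  d1: runs — s2 9->5; result -3 (same value as before).
  d3: runs — s2 9->5; result -5.
  d5: runs — d3 -9->-5; result 5.
  d7: runs — d5 9->5; result 5.

New value of d7: 5.
Derived signals that run: d1, d3, d5, d7 — 4 in total.
Values that change: s2, d3, d5, d7.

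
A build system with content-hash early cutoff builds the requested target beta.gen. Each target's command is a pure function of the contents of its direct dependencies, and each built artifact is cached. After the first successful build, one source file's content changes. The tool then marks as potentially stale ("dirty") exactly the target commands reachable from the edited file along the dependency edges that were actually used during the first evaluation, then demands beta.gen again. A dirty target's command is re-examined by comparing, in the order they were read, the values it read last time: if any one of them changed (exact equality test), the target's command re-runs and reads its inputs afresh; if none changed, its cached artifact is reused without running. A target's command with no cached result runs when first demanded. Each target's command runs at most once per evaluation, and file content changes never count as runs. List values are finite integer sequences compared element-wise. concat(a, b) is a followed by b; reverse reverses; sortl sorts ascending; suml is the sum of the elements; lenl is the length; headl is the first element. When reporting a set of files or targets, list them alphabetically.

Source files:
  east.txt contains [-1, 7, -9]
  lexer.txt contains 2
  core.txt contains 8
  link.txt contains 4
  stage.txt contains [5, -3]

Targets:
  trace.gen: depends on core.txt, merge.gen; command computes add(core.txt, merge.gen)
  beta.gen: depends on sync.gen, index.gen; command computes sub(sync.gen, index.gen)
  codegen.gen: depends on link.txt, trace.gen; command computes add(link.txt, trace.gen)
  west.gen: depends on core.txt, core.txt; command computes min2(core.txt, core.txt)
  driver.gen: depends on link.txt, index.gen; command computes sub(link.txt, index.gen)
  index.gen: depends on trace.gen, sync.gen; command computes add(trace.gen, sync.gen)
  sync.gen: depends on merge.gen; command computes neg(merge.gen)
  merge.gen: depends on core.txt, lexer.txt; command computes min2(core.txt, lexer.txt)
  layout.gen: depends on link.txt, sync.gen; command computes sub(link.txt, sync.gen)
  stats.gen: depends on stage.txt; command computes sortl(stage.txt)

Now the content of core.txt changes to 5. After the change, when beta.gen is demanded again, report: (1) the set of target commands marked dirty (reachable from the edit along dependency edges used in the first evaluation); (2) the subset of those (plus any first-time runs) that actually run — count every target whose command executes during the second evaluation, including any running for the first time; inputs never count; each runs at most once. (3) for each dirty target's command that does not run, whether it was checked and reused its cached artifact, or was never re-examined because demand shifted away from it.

Marked dirty: beta.gen, index.gen, merge.gen, sync.gen, trace.gen.
Target commands that run: beta.gen, index.gen, merge.gen, trace.gen — 4 in total.
Checked but reused from cache: sync.gen.
Key observation: the cutoff stops propagation at sync.gen — its inputs' values are unchanged, so it reuses its cache.

First evaluation (everything demanded from the output):
  merge.gen = min2(8, 2) = 2
  sync.gen = neg(2) = -2
  trace.gen = add(8, 2) = 10
  index.gen = add(10, -2) = 8
  beta.gen = sub(-2, 8) = -10

Propagation after the edit:
  merge.gen: runs — core.txt 8->5; result 2 (same value as before).
  sync.gen: checked — values it read are unchanged (merge.gen unchanged); reused cached -2 without running.
  trace.gen: runs — core.txt 8->5; result 7.
  index.gen: runs — trace.gen 10->7; result 5.
  beta.gen: runs — index.gen 8->5; result -7.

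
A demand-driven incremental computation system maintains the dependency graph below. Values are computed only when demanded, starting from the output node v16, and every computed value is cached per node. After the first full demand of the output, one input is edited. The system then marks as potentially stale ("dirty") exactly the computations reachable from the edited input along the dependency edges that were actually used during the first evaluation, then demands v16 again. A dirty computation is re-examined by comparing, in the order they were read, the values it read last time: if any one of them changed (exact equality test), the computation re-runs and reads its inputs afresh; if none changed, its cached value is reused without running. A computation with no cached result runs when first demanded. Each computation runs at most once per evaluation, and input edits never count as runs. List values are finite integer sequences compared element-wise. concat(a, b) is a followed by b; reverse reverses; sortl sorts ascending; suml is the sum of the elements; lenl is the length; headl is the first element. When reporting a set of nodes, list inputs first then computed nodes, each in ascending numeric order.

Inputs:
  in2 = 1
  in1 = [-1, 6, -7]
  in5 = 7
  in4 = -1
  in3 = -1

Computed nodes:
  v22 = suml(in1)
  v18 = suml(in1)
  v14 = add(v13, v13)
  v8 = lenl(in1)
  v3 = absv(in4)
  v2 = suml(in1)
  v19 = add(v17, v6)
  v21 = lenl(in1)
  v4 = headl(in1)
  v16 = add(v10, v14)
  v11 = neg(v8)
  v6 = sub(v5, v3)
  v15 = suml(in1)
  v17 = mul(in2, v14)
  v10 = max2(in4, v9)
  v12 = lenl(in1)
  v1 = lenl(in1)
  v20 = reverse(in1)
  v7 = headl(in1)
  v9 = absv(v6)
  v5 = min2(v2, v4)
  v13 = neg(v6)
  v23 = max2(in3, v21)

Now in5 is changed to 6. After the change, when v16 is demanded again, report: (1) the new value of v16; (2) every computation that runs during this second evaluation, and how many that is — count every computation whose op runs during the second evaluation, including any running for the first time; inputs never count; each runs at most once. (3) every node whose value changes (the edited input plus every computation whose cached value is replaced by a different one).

First evaluation (everything demanded from the output):
  v2 = suml([-1, 6, -7]) = -2
  v3 = absv(-1) = 1
  v4 = headl([-1, 6, -7]) = -1
  v5 = min2(-2, -1) = -2
  v6 = sub(-2, 1) = -3
  v9 = absv(-3) = 3
  v10 = max2(-1, 3) = 3
  v13 = neg(-3) = 3
  v14 = add(3, 3) = 6
  v16 = add(3, 6) = 9

Propagation after the edit:
  in5 feeds no computation that the output demands — nothing is marked dirty and nothing runs.

Key observation: in5 is never demanded by the output, so the edit triggers no recomputation at all.

New value of v16: 9.
Computations that run: none — 0 in total.
Values that change: in5.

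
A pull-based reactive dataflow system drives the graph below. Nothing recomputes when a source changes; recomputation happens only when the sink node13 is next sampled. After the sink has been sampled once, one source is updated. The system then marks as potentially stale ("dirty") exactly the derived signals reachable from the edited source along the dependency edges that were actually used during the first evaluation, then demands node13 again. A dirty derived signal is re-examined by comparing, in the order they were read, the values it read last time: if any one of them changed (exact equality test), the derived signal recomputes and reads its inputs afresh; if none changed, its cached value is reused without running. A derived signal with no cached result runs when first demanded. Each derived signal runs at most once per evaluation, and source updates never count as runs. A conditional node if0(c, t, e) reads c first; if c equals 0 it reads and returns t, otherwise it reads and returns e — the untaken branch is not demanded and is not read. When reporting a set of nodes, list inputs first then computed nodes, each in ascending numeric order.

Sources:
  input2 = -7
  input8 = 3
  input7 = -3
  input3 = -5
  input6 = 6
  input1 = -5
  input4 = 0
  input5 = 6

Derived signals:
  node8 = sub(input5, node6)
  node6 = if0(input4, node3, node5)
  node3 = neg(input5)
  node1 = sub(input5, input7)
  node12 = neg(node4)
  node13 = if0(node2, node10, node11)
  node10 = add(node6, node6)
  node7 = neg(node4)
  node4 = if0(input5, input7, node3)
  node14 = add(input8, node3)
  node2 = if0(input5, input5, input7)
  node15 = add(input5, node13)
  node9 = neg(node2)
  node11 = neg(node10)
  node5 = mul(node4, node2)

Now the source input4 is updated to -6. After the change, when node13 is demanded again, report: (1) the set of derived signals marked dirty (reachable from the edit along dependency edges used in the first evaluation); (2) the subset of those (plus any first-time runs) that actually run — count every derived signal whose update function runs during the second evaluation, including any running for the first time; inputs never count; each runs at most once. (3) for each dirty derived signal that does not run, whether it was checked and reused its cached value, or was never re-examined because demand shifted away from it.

Marked dirty: node6, node10, node11, node13.
Derived signals that run: node4, node5, node6, node10, node11, node13 — 6 in total.
Every dirty derived signal ran.
Key observation: a condition flipped, so demand reaches new nodes — node4, node5 run for the first time.

First evaluation (everything demanded from the output):
  node2 = if0(input5=6 -> else branch input7) = -3
  node3 = neg(6) = -6
  node6 = if0(input4=0 -> then branch node3) = -6
  node10 = add(-6, -6) = -12
  node11 = neg(-12) = 12
  node13 = if0(node2=-3 -> else branch node11) = 12

Propagation after the edit:
  node4: demanded for the first time — runs, produces -6.
  node5: demanded for the first time — runs, produces 18.
  node6: runs — input4 0->-6; result 18.
  node10: runs — node6 -6->18; node6 -6->18; result 36.
  node11: runs — node10 -12->36; result -36.
  node13: runs — node11 12->-36; result -36.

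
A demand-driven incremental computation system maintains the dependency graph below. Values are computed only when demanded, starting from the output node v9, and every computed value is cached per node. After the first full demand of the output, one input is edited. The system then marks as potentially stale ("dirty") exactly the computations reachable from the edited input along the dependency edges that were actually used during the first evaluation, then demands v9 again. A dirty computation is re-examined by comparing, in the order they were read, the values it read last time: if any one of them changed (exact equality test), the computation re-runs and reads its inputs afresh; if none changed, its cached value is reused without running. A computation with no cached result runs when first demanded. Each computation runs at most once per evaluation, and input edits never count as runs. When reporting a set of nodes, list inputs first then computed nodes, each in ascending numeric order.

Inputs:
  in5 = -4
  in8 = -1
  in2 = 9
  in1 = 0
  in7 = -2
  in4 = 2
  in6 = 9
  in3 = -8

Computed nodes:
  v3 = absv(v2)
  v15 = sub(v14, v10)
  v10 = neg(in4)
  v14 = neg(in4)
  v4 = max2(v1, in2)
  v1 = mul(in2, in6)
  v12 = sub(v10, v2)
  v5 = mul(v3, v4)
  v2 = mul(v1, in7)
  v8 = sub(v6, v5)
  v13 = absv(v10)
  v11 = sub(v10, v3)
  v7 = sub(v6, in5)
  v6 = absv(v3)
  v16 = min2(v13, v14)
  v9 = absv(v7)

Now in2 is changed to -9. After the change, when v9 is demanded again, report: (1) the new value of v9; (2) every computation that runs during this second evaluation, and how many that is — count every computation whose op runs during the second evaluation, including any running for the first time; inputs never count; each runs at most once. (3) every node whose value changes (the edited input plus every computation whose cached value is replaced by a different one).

New value of v9: 166.
Computations that run: v1, v2, v3 — 3 in total.
Values that change: in2, v1, v2.
Key observation: the change is absorbed at v3 — it re-runs but produces the same value, and the output's value is unchanged.

First evaluation (everything demanded from the output):
  v1 = mul(9, 9) = 81
  v2 = mul(81, -2) = -162
  v3 = absv(-162) = 162
  v6 = absv(162) = 162
  v7 = sub(162, -4) = 166
  v9 = absv(166) = 166

Propagation after the edit:
  v1: runs — in2 9->-9; result -81.
  v2: runs — v1 81->-81; result 162.
  v3: runs — v2 -162->162; result 162 (same value as before).
  v6: checked — values it read are unchanged (v3 unchanged); reused cached 162 without running.
  v7: checked — values it read are unchanged (v6 unchanged, in5 unchanged); reused cached 166 without running.
  v9: checked — values it read are unchanged (v7 unchanged); reused cached 166 without running.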